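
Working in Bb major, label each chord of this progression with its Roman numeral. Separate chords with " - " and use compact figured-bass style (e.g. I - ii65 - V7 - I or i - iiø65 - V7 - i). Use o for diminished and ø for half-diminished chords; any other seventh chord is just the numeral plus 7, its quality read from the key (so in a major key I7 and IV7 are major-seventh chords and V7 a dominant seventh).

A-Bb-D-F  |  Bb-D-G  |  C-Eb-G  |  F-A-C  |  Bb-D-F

A-Bb-D-F has root Bb, degree 1 in Bb major, so I42.
Bb-D-G: root G is the submediant; minor triad there is vi6.
C-Eb-G: root C is the supertonic; minor triad there is ii.
F-A-C has root F, degree 5 in Bb major, so V.
Bb-D-F: major triad on Bb = scale degree 1 → I.

I42 - vi6 - ii - V - I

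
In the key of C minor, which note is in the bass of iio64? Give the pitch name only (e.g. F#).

iio in C minor has root D; the chord is D-F-Ab.
The figure 64 means second inversion — the fifth is in the bass.

Ab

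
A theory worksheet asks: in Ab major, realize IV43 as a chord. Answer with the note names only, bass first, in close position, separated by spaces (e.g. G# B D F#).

The numeral's case and figure indicate a major seventh chord. In Ab major its root, scale degree 4, is Db.
Stacking thirds from Db gives Db-F-Ab-C.
The figured bass 43 indicates second inversion, placing the fifth (Ab) in the bass: Ab-C-Db-F.

Ab C Db F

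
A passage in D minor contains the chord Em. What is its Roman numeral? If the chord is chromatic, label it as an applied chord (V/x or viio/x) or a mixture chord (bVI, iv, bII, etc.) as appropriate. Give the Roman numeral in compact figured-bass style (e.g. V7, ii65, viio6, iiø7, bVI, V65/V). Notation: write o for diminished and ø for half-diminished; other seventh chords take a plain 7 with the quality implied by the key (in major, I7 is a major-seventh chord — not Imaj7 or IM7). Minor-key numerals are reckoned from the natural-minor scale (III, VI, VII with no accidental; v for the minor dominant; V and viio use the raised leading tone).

ii

The pitches E-G-B form a minor triad rooted on E.
E is the second degree of D minor. This is the minor supertonic, borrowed from the parallel major (the Dorian ii).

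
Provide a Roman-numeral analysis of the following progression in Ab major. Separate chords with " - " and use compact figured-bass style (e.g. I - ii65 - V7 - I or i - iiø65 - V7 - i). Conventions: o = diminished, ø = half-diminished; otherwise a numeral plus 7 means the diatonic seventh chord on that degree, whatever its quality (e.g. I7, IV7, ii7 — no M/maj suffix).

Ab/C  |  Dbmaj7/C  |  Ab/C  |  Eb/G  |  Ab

I6 - IV42 - I6 - V6 - I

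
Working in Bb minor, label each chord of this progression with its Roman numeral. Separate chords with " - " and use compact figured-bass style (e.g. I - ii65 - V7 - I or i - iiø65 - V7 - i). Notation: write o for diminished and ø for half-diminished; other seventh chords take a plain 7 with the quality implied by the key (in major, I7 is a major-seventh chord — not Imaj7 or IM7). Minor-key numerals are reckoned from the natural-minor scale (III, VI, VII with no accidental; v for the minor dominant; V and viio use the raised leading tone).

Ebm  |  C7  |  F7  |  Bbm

iv - V7/V - V7 - i

Ebm: minor triad on Eb = scale degree 4 → iv.
C7: chromatic; C is V of V, so V7/V.
F7: root F is the dominant; dominant seventh chord there is V7.
Bbm: root Bb is the tonic; minor triad there is i.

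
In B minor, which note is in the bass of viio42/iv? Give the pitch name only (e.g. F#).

C

The applied chord viio42/iv is rooted on D#: D#-F#-A-C.
The figure 42 means third inversion — the seventh is in the bass.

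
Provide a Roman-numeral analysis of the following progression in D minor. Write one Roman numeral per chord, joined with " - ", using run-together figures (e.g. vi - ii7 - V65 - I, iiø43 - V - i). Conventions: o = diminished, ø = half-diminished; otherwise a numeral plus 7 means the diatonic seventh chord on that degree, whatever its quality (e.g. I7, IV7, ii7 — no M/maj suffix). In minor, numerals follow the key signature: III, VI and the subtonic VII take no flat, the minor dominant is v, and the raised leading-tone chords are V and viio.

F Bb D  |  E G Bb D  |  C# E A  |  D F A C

VI64 - iiø7 - V6 - i7

F-Bb-D: major triad on Bb = scale degree 6 → VI64.
E-G-Bb-D: half-diminished seventh chord on E = scale degree 2 → iiø7.
C#-E-A: root A is the dominant; major triad there is V6.
D-F-A-C: root D is the tonic; minor seventh chord there is i7.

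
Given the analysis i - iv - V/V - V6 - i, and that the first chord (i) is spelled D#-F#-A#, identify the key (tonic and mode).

The chord D#m is a minor triad rooted on D#; its label is i.
If D# is scale degree 1 and the mode makes that degree carry a minor triad, the tonic is D# and the mode is minor.

D# minor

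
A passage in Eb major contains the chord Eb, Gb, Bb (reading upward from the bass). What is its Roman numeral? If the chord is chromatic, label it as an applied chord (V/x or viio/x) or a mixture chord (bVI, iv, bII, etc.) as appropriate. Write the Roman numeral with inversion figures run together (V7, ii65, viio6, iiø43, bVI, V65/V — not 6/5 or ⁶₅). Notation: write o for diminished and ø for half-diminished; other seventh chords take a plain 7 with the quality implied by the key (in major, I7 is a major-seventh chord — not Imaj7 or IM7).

The pitches Eb-Gb-Bb form a minor triad rooted on Eb.
Eb is the first degree of Eb major. This is the minor tonic, borrowed from the parallel minor.

i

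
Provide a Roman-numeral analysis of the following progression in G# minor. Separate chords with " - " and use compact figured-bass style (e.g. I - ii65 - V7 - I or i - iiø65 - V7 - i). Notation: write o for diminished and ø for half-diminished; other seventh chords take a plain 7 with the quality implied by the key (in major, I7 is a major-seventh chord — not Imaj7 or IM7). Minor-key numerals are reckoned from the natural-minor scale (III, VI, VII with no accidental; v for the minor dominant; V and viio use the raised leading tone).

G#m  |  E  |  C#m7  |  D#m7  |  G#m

i - VI - iv7 - v7 - i

G#m has root G#, degree 1 in G# minor, so i.
E: major triad on E = scale degree 6 → VI.
C#m7: root C# is the subdominant; minor seventh chord there is iv7.
D#m7: minor seventh chord on D# = scale degree 5 → v7.
G#m: root G# is the tonic; minor triad there is i.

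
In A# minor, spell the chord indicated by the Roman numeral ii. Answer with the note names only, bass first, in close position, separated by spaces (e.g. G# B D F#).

B# D# F##

ii is the minor supertonic, borrowed from the parallel major (the Dorian ii). In A# minor that root is B#.
So the chord is B#-D#-F##, a minor triad.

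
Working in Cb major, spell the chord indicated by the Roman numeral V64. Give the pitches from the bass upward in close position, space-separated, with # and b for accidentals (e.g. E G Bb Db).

The numeral's case and figure indicate a major triad. In Cb major its root, the fifth degree, is Gb.
Stacking thirds from Gb gives Gb-Bb-Db.
With the 64 figure the chord is in second inversion; from the bass Db upward in close position it reads Db-Gb-Bb.

Db Gb Bb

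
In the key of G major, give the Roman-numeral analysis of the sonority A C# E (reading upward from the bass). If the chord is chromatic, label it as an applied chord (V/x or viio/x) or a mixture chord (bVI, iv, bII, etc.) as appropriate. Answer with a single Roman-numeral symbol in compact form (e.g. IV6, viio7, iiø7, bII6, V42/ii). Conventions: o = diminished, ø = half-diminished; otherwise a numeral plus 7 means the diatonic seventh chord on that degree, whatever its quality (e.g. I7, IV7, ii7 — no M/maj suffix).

The pitches A-C#-E form a major triad rooted on A.
A is not a diatonic chord root with this quality in G major, but it lies a perfect fifth above D (V), so the chord functions as an applied dominant of V.

V/V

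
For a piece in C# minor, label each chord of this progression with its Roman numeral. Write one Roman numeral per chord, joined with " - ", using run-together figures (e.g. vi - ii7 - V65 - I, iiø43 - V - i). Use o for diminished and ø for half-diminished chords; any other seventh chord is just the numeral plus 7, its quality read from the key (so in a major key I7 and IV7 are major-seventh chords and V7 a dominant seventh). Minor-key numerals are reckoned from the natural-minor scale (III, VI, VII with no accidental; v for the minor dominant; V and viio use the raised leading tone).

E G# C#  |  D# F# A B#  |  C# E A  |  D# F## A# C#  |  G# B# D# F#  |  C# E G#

i6 - viio65 - VI6 - V7/V - V7 - i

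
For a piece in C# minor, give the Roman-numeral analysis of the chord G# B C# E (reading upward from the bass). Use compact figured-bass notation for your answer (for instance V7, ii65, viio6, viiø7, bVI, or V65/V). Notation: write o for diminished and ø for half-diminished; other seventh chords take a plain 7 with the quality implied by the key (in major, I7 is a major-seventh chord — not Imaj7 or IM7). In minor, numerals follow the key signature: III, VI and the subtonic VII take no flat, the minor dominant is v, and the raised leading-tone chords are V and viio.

The pitches C#-E-G#-B form a minor seventh chord rooted on C#.
In C# minor, C# is the tonic; the diatonic minor seventh chord there is i7.
With G# in the bass the chord is in second inversion, so the figured bass is 43.

i43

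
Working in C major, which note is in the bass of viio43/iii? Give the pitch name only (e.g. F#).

The applied chord viio43/iii is rooted on D#: D#-F#-A-C.
The figure 43 means second inversion — the fifth is in the bass.

A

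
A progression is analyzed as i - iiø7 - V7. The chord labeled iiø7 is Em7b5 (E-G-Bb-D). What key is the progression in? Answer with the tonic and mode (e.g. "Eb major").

iiø7 is given as E-G-Bb-D — a half-diminished seventh chord with root E.
Counting down one scale step from E places the tonic on D; a half-diminished seventh chord on degree 2 is diatonic only in minor.

D minor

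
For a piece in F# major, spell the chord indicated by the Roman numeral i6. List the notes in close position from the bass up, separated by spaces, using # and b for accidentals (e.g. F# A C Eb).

Scale degree 1 in F# major is F#; here the chord built on it is altered to a minor triad. i6 is the minor tonic, borrowed from the parallel minor.
So the chord is F#-A-C#, a minor triad.
The figured bass 6 indicates first inversion, placing the third (A) in the bass: A-C#-F#.

A C# F#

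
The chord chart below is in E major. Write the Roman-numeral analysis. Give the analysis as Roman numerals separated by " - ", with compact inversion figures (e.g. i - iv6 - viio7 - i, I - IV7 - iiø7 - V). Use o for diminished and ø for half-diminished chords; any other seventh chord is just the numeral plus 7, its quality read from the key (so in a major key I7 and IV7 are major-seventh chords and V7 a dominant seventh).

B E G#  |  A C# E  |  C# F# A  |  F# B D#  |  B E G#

B-E-G#: major triad on E = scale degree 1 → I64.
A-C#-E: major triad on A = scale degree 4 → IV.
C#-F#-A: root F# is the supertonic; minor triad there is ii64.
F#-B-D#: root B is the dominant; major triad there is V64.
B-E-G# has root E, degree 1 in E major, so I64.

I64 - IV - ii64 - V64 - I64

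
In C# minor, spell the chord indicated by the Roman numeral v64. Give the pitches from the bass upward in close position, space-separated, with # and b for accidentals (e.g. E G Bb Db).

D# G# B

In C# minor, the dominant is G#, and the diatonic chord built there is a minor triad.
That chord is spelled G#-B-D#.
With the 64 figure the chord is in second inversion; from the bass D# upward in close position it reads D#-G#-B.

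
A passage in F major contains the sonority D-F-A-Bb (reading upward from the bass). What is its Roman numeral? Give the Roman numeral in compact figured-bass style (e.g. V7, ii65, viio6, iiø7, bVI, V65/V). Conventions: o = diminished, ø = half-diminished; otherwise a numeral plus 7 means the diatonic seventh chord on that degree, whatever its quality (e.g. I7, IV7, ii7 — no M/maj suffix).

The pitches Bb-D-F-A form a major seventh chord rooted on Bb.
In F major, Bb is the subdominant; the diatonic major seventh chord there is IV7.
With D in the bass the chord is in first inversion, so the figured bass is 65.

IV65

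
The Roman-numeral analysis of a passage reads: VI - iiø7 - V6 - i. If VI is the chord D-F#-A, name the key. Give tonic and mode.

F# minor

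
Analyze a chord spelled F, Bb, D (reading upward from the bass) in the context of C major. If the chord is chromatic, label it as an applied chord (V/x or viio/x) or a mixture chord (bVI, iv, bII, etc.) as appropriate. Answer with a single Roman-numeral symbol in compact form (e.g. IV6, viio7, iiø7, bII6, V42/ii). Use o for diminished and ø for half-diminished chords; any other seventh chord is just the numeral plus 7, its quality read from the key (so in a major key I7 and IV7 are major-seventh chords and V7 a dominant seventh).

bVII64

The pitches Bb-D-F form a major triad rooted on Bb.
Bb is the lowered seventh degree of C major (diatonic 7 would be B). This is a major triad on the lowered seventh degree (the subtonic), borrowed from the parallel minor.
With F in the bass the chord is in second inversion, so the figured bass is 64.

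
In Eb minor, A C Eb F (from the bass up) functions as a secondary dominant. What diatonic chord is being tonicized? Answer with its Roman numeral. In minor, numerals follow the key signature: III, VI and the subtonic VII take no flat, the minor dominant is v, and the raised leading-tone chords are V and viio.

V

The chord is a dominant seventh chord on F.
A dominant resolves down a perfect fifth: F → Bb. In Eb minor, Bb is scale degree 5, i.e. V.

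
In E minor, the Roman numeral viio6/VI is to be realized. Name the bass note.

The applied chord viio6/VI is rooted on B: B-D-F.
The figure 6 means first inversion — the third is in the bass.

D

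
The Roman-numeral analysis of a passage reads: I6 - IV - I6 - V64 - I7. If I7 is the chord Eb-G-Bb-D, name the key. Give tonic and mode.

Eb major

I7 is given as Eb-G-Bb-D — a major seventh chord with root Eb.
If Eb is scale degree 1 and the mode makes that degree carry a major seventh chord, the tonic is Eb and the mode is major.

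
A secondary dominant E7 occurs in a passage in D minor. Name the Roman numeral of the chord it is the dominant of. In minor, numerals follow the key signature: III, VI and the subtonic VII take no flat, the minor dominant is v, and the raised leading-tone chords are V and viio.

V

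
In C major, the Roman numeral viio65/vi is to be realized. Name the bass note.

The applied chord viio65/vi is rooted on G#: G#-B-D-F.
The figure 65 means first inversion — the third is in the bass.

B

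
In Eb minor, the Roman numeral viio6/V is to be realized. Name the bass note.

C

The applied chord viio6/V is rooted on A: A-C-Eb.
The figure 6 means first inversion — the third is in the bass.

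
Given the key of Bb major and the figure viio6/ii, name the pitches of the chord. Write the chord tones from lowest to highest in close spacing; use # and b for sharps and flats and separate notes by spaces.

viio6/ii is a secondary leading-tone chord. The target ii is C in Bb major; the applied chord is rooted a semitone below, on B.
Building a diminished triad on B gives B-D-F.
With the 6 figure the chord is in first inversion; from the bass D upward in close position it reads D-F-B.

D F B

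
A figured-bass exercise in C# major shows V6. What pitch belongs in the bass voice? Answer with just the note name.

B#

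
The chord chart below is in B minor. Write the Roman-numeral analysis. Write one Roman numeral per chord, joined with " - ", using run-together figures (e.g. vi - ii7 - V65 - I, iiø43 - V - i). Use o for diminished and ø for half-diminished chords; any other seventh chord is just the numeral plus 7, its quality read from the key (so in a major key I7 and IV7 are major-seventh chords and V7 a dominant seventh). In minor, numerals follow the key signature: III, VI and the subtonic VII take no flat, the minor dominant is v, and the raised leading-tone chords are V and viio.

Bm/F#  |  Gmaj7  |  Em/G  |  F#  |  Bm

Bm/F#: root B is the tonic; minor triad there is i64.
Gmaj7: major seventh chord on G = scale degree 6 → VI7.
Em/G: root E is the subdominant; minor triad there is iv6.
F#: root F# is the dominant; major triad there is V.
Bm has root B, degree 1 in B minor, so i.

i64 - VI7 - iv6 - V - i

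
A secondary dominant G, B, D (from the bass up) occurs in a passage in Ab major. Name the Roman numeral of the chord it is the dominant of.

iii

The chord is a major triad on G.
A dominant resolves down a perfect fifth: G → C. In Ab major, C is scale degree 3, i.e. iii.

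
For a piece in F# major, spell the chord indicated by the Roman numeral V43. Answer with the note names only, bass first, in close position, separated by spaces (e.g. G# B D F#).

G# B C# E#

The numeral's case and figure indicate a dominant seventh chord. In F# major its root, the dominant, is C#.
That chord is spelled C#-E#-G#-B.
The figured bass 43 indicates second inversion, placing the fifth (G#) in the bass: G#-B-C#-E#.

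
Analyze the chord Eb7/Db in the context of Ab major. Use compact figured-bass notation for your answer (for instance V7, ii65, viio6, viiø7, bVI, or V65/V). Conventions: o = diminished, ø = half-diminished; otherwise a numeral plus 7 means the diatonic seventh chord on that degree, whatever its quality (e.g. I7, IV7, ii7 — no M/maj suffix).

V42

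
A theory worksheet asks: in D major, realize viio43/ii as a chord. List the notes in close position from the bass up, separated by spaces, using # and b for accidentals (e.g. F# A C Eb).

The slash marks an applied leading-tone chord: viio of ii. In D major, ii is E, so the leading tone to it is D#, a half step below.
Building a fully diminished seventh chord on D# gives D#-F#-A-C.
With the 43 figure the chord is in second inversion; from the bass A upward in close position it reads A-C-D#-F#.

A C D# F#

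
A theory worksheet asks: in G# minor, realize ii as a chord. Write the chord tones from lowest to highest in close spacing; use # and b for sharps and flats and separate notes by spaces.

Scale degree 2 in G# minor is A#; here the chord built on it is altered to a minor triad. ii is the minor supertonic, borrowed from the parallel major (the Dorian ii).
So the chord is A#-C#-E#, a minor triad.

A# C# E#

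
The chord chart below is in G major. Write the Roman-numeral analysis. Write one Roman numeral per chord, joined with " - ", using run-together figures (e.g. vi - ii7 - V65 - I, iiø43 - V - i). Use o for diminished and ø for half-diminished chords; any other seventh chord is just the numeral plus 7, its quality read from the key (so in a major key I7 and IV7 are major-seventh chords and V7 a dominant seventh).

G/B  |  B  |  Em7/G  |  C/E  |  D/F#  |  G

G/B has root G, degree 1 in G major, so I6.
B is the secondary dominant of vi (major triad on B): V/vi.
Em7/G: root E is the submediant; minor seventh chord there is vi65.
C/E: root C is the subdominant; major triad there is IV6.
D/F# has root D, degree 5 in G major, so V6.
G: major triad on G = scale degree 1 → I.

I6 - V/vi - vi65 - IV6 - V6 - I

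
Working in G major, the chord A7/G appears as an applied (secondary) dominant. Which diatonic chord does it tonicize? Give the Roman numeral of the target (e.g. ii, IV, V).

The chord is a dominant seventh chord on A.
A dominant resolves down a perfect fifth: A → D. In G major, D is scale degree 5, i.e. V.

V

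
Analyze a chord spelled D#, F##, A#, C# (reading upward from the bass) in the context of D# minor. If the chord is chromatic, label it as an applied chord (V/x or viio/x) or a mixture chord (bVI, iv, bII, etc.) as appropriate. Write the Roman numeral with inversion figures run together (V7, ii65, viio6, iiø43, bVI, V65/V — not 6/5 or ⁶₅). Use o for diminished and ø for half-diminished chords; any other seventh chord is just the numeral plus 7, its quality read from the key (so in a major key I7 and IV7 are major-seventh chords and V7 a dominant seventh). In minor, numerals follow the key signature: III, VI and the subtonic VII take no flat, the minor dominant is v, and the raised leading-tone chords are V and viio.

V7/iv

Stacked in thirds the chord is D#-F##-A#-C#: a dominant seventh chord on D#.
D# is not a diatonic chord root with this quality in D# minor, but it lies a perfect fifth above G# (iv), so the chord functions as an applied dominant of iv.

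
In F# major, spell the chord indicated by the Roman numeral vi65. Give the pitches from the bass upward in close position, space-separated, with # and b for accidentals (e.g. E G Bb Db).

In F# major, the submediant is D#, and the diatonic chord built there is a minor seventh chord.
Stacking thirds from D# gives D#-F#-A#-C#.
With the 65 figure the chord is in first inversion; from the bass F# upward in close position it reads F#-A#-C#-D#.

F# A# C# D#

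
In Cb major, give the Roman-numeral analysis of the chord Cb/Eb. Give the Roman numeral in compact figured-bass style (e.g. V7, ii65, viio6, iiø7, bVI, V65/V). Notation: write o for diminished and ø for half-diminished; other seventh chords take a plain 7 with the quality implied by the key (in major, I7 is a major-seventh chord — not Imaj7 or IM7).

I6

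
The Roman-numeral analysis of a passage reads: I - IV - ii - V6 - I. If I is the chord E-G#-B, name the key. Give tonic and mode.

E major

The anchor chord is a major triad on E, labeled I.
If E is scale degree 1 and the mode makes that degree carry a major triad, the tonic is E and the mode is major.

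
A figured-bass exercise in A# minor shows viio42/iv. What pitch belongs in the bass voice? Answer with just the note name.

The applied chord viio42/iv is rooted on C##: C##-E#-G#-B.
The figure 42 means third inversion — the seventh is in the bass.

B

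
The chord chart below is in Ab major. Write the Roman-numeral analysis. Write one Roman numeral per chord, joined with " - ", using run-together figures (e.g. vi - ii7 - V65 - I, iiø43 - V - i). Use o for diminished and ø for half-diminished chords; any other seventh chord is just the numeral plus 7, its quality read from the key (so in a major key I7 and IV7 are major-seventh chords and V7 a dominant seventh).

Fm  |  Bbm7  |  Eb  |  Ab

vi - ii7 - V - I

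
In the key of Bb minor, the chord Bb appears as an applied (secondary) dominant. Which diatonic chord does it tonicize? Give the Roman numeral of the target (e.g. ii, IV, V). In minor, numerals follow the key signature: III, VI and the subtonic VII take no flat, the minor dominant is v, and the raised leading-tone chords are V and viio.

iv

The chord is a major triad on Bb.
A dominant resolves down a perfect fifth: Bb → Eb. In Bb minor, Eb is scale degree 4, i.e. iv.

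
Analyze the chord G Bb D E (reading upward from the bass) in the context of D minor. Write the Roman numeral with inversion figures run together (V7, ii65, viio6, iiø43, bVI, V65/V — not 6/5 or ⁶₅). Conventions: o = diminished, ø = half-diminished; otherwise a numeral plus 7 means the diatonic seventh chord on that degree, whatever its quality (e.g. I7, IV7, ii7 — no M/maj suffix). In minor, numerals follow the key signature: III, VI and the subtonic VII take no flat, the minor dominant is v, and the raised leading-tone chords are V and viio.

iiø65

The pitches E-G-Bb-D form a half-diminished seventh chord rooted on E.
In D minor, E is the supertonic; the diatonic half-diminished seventh chord there is iiø7.
With G in the bass the chord is in first inversion, so the figured bass is 65.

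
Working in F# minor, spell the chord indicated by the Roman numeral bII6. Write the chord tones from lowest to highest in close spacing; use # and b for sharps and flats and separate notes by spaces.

B D G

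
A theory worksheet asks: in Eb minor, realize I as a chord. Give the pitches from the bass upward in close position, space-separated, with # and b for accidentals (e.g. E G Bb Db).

I is the major tonic (Picardy third), borrowed from the parallel major. In Eb minor that root is Eb.
So the chord is Eb-G-Bb, a major triad.

Eb G Bb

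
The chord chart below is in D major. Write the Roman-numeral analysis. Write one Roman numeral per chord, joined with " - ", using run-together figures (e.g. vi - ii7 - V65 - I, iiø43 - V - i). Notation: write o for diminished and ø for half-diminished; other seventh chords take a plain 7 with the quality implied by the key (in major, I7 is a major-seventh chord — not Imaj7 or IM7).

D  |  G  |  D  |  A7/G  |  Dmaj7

D: major triad on D = scale degree 1 → I.
G has root G, degree 4 in D major, so IV.
D: root D is the tonic; major triad there is I.
A7/G: root A is the dominant; dominant seventh chord there is V42.
Dmaj7: major seventh chord on D = scale degree 1 → I7.

I - IV - I - V42 - I7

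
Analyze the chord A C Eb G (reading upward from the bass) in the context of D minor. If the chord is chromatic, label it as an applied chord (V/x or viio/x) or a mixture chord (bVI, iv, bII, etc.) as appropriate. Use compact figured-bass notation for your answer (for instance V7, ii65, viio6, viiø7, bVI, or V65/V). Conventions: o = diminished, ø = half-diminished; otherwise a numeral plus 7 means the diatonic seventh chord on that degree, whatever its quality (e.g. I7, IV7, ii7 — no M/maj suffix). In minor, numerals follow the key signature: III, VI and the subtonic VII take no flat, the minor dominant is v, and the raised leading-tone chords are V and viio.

The pitches A-C-Eb-G form a half-diminished seventh chord rooted on A.
A sits a half step below Bb (VI in D minor); a diminished chord there is the applied leading-tone chord of VI.

viiø7/VI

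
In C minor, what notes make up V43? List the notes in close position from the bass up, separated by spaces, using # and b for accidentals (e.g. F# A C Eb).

In C minor, the fifth degree is G. The dominant is major (leading tone raised), so V is a dominant seventh chord.
That chord is spelled G-B-D-F.
With the 43 figure the chord is in second inversion; from the bass D upward in close position it reads D-F-G-B.

D F G B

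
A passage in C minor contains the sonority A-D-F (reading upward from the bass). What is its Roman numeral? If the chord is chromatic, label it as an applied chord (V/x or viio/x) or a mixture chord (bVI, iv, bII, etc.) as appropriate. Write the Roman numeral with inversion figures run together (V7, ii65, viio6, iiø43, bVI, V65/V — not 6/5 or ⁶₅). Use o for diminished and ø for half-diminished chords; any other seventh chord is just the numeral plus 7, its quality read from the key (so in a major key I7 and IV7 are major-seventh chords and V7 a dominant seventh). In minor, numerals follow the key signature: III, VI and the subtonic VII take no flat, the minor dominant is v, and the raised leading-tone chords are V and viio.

Stacked in thirds the chord is D-F-A: a minor triad on D.
D is the second degree of C minor. This is the minor supertonic, borrowed from the parallel major (the Dorian ii).
With A in the bass the chord is in second inversion, so the figured bass is 64.

ii64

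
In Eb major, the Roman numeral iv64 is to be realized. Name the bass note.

iv in Eb major has root Ab; the chord is Ab-Cb-Eb.
The figure 64 means second inversion — the fifth is in the bass.

Eb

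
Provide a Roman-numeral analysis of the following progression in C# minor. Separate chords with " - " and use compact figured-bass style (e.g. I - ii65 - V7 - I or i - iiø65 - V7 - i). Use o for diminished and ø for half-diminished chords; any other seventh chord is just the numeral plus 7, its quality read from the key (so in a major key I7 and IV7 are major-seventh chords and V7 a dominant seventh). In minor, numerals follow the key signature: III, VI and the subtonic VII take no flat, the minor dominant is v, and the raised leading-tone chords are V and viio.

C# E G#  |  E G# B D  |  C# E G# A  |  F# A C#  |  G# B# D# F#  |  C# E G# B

C#-E-G#: root C# is the tonic; minor triad there is i.
E-G#-B-D is the secondary dominant of VI (dominant seventh chord on E): V7/VI.
C#-E-G#-A: major seventh chord on A = scale degree 6 → VI65.
F#-A-C#: root F# is the subdominant; minor triad there is iv.
G#-B#-D#-F#: dominant seventh chord on G# = scale degree 5 → V7.
C#-E-G#-B: minor seventh chord on C# = scale degree 1 → i7.

i - V7/VI - VI65 - iv - V7 - i7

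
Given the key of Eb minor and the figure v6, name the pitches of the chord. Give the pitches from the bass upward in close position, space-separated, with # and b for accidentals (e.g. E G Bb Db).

Db F Bb

The numeral's case and figure indicate a minor triad. In Eb minor its root, scale degree 5, is Bb.
Stacking thirds from Bb gives Bb-Db-F.
With the 6 figure the chord is in first inversion; from the bass Db upward in close position it reads Db-F-Bb.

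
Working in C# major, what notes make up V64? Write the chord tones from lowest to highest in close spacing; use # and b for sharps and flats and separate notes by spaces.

D# G# B#

The numeral's case and figure indicate a major triad. In C# major its root, the fifth degree, is G#.
Stacking thirds from G# gives G#-B#-D#.
The figured bass 64 indicates second inversion, placing the fifth (D#) in the bass: D#-G#-B#.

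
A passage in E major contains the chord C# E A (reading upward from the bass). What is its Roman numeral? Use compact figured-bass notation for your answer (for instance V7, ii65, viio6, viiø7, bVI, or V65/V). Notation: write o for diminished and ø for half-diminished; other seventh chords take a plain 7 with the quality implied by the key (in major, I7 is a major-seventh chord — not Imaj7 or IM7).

IV6

The pitches A-C#-E form a major triad rooted on A.
In E major, A is the subdominant; the diatonic major triad there is IV.
With C# in the bass the chord is in first inversion, so the figured bass is 6.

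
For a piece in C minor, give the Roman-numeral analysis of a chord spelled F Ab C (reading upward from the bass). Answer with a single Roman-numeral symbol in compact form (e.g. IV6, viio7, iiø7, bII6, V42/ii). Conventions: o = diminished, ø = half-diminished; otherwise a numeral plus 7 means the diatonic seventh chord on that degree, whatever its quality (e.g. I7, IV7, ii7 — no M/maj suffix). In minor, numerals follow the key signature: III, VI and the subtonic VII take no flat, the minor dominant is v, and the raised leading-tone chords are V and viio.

iv

The pitches F-Ab-C form a minor triad rooted on F.
F is scale degree 4 in C minor, and a minor triad on that degree is written iv.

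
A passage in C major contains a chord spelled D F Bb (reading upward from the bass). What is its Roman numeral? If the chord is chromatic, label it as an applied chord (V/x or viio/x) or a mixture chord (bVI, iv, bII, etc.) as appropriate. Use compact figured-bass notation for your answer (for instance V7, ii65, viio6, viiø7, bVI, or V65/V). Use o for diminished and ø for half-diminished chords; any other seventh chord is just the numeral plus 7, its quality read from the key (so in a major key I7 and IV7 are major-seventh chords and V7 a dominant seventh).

bVII6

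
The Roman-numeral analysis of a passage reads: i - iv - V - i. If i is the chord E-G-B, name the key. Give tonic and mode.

E minor

The chord Em is a minor triad rooted on E; its label is i.
If E is scale degree 1 and the mode makes that degree carry a minor triad, the tonic is E and the mode is minor.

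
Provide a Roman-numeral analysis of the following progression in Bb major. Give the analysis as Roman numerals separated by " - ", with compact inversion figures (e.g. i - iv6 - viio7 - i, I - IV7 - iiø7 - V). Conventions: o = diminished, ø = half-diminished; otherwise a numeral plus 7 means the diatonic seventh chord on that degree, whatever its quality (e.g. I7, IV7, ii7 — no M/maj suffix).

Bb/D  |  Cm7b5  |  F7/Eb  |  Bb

Bb/D: major triad on Bb = scale degree 1 → I6.
Cm7b5: half-diminished seventh chord on C — chromatic; iiø7 (borrowed from the parallel minor).
F7/Eb: dominant seventh chord on F = scale degree 5 → V42.
Bb: major triad on Bb = scale degree 1 → I.

I6 - iiø7 - V42 - I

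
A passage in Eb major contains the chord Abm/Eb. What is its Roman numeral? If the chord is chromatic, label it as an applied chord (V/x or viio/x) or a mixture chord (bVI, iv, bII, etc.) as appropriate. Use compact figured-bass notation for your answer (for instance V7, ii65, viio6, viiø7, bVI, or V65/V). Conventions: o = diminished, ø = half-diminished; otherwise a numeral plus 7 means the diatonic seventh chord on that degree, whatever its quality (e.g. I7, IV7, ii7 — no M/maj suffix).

iv64

Stacked in thirds the chord is Ab-Cb-Eb: a minor triad on Ab.
Ab is the fourth degree of Eb major. This is the minor subdominant, borrowed from the parallel minor.
With Eb in the bass the chord is in second inversion, so the figured bass is 64.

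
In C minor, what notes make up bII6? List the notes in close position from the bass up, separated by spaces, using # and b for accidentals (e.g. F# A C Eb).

bII6 is the Neapolitan sixth — a major triad on the lowered second degree, here in its customary first inversion. In C minor that root is Db.
So the chord is Db-F-Ab.
The figured bass 6 indicates first inversion, placing the third (F) in the bass: F-Ab-Db.

F Ab Db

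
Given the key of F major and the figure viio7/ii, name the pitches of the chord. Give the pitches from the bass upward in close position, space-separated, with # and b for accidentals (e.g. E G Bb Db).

F# A C Eb

The slash marks an applied leading-tone chord: viio of ii. In F major, ii is G, so the leading tone to it is F#, a half step below.
Building a fully diminished seventh chord on F# gives F#-A-C-Eb.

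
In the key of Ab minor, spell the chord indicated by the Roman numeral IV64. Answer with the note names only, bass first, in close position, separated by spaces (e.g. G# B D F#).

Ab Db F

IV64 is the major subdominant, borrowed from the parallel major. In Ab minor that root is Db.
So the chord is Db-F-Ab.
The figured bass 64 indicates second inversion, placing the fifth (Ab) in the bass: Ab-Db-F.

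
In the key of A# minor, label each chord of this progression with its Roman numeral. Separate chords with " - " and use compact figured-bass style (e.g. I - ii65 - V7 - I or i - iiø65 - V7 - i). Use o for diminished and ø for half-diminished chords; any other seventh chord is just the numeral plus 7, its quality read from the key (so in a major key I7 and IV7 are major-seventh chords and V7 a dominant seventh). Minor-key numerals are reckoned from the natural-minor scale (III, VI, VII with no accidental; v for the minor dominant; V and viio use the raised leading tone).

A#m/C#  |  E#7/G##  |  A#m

i6 - V65 - i

A#m/C#: minor triad on A# = scale degree 1 → i6.
E#7/G## has root E#, degree 5 in A# minor, so V65.
A#m has root A#, degree 1 in A# minor, so i.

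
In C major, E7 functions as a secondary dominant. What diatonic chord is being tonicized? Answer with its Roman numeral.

The chord is a dominant seventh chord on E.
A dominant resolves down a perfect fifth: E → A. In C major, A is scale degree 6, i.e. vi.

vi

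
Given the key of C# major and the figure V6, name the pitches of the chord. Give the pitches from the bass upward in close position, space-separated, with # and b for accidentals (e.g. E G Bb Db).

B# D# G#

The numeral's case and figure indicate a major triad. In C# major its root, the dominant, is G#.
That chord is spelled G#-B#-D#.
With the 6 figure the chord is in first inversion; from the bass B# upward in close position it reads B#-D#-G#.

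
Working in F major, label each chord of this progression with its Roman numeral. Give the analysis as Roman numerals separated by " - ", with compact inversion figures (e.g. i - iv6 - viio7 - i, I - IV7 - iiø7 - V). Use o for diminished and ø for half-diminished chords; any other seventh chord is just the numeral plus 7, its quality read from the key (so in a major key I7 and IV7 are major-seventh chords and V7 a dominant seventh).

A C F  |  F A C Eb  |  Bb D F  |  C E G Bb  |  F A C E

I6 - V7/IV - IV - V7 - I7

A-C-F: root F is the tonic; major triad there is I6.
F-A-C-Eb is the secondary dominant of IV (dominant seventh chord on F): V7/IV.
Bb-D-F has root Bb, degree 4 in F major, so IV.
C-E-G-Bb has root C, degree 5 in F major, so V7.
F-A-C-E: major seventh chord on F = scale degree 1 → I7.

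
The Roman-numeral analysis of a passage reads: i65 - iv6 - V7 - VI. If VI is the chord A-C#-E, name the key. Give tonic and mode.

C# minor

The chord A is a major triad rooted on A; its label is VI.
VI on A implies A is the submediant; that puts the tonic at C#, and the uppercase numeral fits minor mode.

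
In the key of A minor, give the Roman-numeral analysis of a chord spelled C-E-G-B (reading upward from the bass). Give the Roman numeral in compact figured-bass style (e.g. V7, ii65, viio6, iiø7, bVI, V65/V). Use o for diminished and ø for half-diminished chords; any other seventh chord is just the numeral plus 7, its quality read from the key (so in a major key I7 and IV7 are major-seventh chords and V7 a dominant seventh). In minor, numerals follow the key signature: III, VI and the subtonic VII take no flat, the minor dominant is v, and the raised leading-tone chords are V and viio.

III7

The pitches C-E-G-B form a major seventh chord rooted on C.
In A minor, C is the mediant; the diatonic major seventh chord there is III7.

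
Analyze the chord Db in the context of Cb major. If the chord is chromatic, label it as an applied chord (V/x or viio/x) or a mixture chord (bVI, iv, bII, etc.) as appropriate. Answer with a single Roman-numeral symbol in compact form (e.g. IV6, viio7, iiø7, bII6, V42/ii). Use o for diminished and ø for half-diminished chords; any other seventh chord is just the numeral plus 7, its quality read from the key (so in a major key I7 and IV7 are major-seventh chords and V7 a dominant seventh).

V/V

The pitches Db-F-Ab form a major triad rooted on Db.
Db is not a diatonic chord root with this quality in Cb major, but it lies a perfect fifth above Gb (V), so the chord functions as an applied dominant of V.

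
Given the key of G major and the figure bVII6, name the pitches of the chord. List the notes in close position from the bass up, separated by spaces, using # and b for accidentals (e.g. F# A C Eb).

A C F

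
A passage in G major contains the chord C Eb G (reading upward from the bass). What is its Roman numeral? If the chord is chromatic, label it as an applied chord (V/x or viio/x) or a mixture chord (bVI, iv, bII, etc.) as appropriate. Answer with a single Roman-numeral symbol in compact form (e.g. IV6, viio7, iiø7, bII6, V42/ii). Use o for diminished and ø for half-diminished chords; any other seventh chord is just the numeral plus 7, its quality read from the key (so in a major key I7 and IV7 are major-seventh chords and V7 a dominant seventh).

The pitches C-Eb-G form a minor triad rooted on C.
C is the fourth degree of G major. This is the minor subdominant, borrowed from the parallel minor.

iv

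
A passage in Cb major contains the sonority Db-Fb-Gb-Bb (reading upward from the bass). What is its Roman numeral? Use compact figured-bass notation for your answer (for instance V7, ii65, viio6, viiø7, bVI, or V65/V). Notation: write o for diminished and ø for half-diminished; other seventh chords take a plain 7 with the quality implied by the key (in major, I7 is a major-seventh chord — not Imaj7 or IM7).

V43

The pitches Gb-Bb-Db-Fb form a dominant seventh chord rooted on Gb.
In Cb major, Gb is the dominant; the diatonic dominant seventh chord there is V7.
With Db in the bass the chord is in second inversion, so the figured bass is 43.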